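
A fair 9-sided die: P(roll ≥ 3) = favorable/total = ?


Favorable outcomes (roll ≥ 3): 7
Total outcomes = 9
P = 7/9 = 0.7778

P = 0.7778


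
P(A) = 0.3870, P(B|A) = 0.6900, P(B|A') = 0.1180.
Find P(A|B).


P(B) = P(B|A)*P(A) + P(B|A')*P(A')
= 0.6900*0.3870 + 0.1180*0.6130
= 0.267030 + 0.072334 = 0.339364
P(A|B) = 0.267030/0.339364 = 0.7869

P(A|B) = 0.7869


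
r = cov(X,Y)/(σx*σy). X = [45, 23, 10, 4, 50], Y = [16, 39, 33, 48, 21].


Mean X = 26.4000, Mean Y = 31.4000
SD X = 18.358649, SD Y = 11.672189
Cov = -191.160000
r = -191.160000/(18.358649*11.672189) = -0.8921

r = -0.8921


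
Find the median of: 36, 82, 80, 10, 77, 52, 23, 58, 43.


Sorted: 10, 23, 36, 43, 52, 58, 77, 80, 82
n = 9 (odd)
Middle value = 52

Median = 52


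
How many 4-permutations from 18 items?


P(18,4) = 18!/14!
= 6402373705728000/87178291200
= 73440

P(18,4) = 73440


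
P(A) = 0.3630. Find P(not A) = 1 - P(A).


P(not A) = 1 - 0.3630 = 0.6370

P(not A) = 0.6370


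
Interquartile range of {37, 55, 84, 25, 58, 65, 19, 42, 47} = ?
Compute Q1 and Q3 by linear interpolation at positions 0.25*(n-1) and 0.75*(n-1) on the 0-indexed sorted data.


Sorted: 19, 25, 37, 42, 47, 55, 58, 65, 84
Q1 (25th %ile) = 37.0000
Q3 (75th %ile) = 58.0000
IQR = 58.0000 - 37.0000 = 21.0000

IQR = 21.0000


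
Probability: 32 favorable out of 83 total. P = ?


P = 32/83 = 0.3855

P = 0.3855


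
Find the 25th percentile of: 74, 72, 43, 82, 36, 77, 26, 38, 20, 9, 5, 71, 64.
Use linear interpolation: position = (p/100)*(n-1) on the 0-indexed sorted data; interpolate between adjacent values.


Sorted: 5, 9, 20, 26, 36, 38, 43, 64, 71, 72, 74, 77, 82
n = 13
Index = 25/100 * 12 = 3.0000
Lower = data[3] = 26, Upper = data[4] = 36
P25 = 26 + 0*(10) = 26.0000

P25 = 26.0000


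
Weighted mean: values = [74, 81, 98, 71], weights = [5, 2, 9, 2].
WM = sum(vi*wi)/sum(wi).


Numerator = 74*5 + 81*2 + 98*9 + 71*2 = 1556
Denominator = 5 + 2 + 9 + 2 = 18
WM = 1556/18 = 86.4444

WM = 86.4444


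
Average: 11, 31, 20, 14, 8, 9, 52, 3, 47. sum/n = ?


Sum = 11 + 31 + 20 + 14 + 8 + 9 + 52 + 3 + 47 = 195
n = 9
Mean = 195/9 = 21.6667

Mean = 21.6667


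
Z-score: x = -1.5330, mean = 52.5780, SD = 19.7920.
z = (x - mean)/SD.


z = (-1.5330 - 52.5780)/19.7920
= -54.1110/19.7920
= -2.7340

z = -2.7340


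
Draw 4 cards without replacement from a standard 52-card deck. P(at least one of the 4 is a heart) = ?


P(at least one) = 1 - P(none)
P(none) = (39/52) × (38/51) × (37/50) × (36/49) = 0.303818
P(at least one) = 1 - 0.303818 = 0.6962

P = 0.6962


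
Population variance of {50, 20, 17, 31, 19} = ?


Mean = 27.4000
Squared deviations: 510.7600, 54.7600, 108.1600, 12.9600, 70.5600
Sum = 757.2000
Variance = 757.2000/5 = 151.4400

Variance = 151.4400


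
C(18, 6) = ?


C(18,6) = 18!/(6! × 12!)
= 6402373705728000/(720 × 479001600)
= 18564

C(18,6) = 18564


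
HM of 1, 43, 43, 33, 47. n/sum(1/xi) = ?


Sum of reciprocals = 1/1 + 1/43 + 1/43 + 1/33 + 1/47 = 1.098091
HM = 5/1.098091 = 4.5534

HM = 4.5534


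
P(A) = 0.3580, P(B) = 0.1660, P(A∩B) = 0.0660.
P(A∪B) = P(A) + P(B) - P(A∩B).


P(A∪B) = 0.3580 + 0.1660 - 0.0660
= 0.5240 - 0.0660
= 0.4580

P(A∪B) = 0.4580


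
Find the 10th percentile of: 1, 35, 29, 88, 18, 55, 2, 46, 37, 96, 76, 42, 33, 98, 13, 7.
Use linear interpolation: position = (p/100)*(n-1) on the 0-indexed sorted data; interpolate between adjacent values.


Sorted: 1, 2, 7, 13, 18, 29, 33, 35, 37, 42, 46, 55, 76, 88, 96, 98
n = 16
Index = 10/100 * 15 = 1.5000
Lower = data[1] = 2, Upper = data[2] = 7
P10 = 2 + 0.5000*(5) = 4.5000

P10 = 4.5000


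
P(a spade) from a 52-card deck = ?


13 spades in 52 cards
P = 13/52 = 0.2500

P = 0.2500


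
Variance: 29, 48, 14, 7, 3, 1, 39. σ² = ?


Mean = 20.1429
Squared deviations: 78.4490, 776.0204, 37.7347, 172.7347, 293.8776, 366.4490, 355.5918
Sum = 2080.8571
Variance = 2080.8571/7 = 297.2653

Variance = 297.2653


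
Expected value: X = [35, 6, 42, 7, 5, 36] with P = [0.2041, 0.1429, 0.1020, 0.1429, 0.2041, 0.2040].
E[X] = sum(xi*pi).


E[X] = 35*0.2041 + 6*0.1429 + 42*0.1020 + 7*0.1429 + 5*0.2041 + 36*0.2040
= 7.1435 + 0.8574 + 4.2840 + 1.0003 + 1.0205 + 7.3440
= 21.6497

E[X] = 21.6497


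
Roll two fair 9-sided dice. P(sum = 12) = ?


Total outcomes = 9×9 = 81
Favorable (sum = 12): 7
P = 7/81 = 0.0864

P = 0.0864


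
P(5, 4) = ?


P(5,4) = 5!/1!
= 120/1
= 120

P(5,4) = 120


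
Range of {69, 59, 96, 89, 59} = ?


Max = 96, Min = 59
Range = 96 - 59 = 37

Range = 37


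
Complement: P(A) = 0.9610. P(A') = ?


P(not A) = 1 - 0.9610 = 0.0390

P(not A) = 0.0390


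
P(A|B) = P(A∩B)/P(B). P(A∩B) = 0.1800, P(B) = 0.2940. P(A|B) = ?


P(A|B) = 0.1800/0.2940 = 0.6122

P(A|B) = 0.6122


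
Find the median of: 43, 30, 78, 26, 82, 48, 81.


Sorted: 26, 30, 43, 48, 78, 81, 82
n = 7 (odd)
Middle value = 48

Median = 48


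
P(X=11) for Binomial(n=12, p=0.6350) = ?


C(12,11) = 12
p^11 = 0.006769
(1-p)^1 = 0.365000
P = 12 * 0.006769 * 0.365000 = 0.0296

P(X=11) = 0.0296


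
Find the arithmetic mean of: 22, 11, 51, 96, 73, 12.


Sum = 22 + 11 + 51 + 96 + 73 + 12 = 265
n = 6
Mean = 265/6 = 44.1667

Mean = 44.1667


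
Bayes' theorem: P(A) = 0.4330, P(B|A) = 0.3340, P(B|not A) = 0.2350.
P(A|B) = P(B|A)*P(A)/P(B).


P(B) = P(B|A)*P(A) + P(B|A')*P(A')
= 0.3340*0.4330 + 0.2350*0.5670
= 0.144622 + 0.133245 = 0.277867
P(A|B) = 0.144622/0.277867 = 0.5205

P(A|B) = 0.5205


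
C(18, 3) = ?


C(18,3) = 18!/(3! × 15!)
= 6402373705728000/(6 × 1307674368000)
= 816

C(18,3) = 816


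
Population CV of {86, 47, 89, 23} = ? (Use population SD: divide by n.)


Mean = 61.2500
SD = 27.6077
CV = (27.6077/61.2500)*100 = 45.0739%

CV = 45.0739%


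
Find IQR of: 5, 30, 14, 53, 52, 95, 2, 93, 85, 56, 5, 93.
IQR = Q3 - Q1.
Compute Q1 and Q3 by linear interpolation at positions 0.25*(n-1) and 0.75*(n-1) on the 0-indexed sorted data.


Sorted: 2, 5, 5, 14, 30, 52, 53, 56, 85, 93, 93, 95
Q1 (25th %ile) = 11.7500
Q3 (75th %ile) = 87.0000
IQR = 87.0000 - 11.7500 = 75.2500

IQR = 75.2500


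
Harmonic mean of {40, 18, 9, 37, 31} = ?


Sum of reciprocals = 1/40 + 1/18 + 1/9 + 1/37 + 1/31 = 0.250952
HM = 5/0.250952 = 19.9241

HM = 19.9241


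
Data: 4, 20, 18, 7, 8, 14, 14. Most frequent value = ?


Frequencies: 4:1, 7:1, 8:1, 14:2, 18:1, 20:1
Max frequency = 2
Mode = 14

Mode = 14


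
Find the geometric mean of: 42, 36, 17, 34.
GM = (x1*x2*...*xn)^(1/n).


Product = 42 × 36 × 17 × 34 = 873936
GM = 873936^(1/4) = 30.5752

GM = 30.5752


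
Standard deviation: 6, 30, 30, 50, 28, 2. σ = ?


Mean = 24.3333
Variance = 261.8889
SD = sqrt(261.8889) = 16.1830

SD = 16.1830


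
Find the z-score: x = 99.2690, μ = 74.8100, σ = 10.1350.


z = (99.2690 - 74.8100)/10.1350
= 24.4590/10.1350
= 2.4133

z = 2.4133


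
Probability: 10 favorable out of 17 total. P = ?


P = 10/17 = 0.5882

P = 0.5882


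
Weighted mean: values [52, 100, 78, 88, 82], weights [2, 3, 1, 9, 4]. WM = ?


Numerator = 52*2 + 100*3 + 78*1 + 88*9 + 82*4 = 1602
Denominator = 2 + 3 + 1 + 9 + 4 = 19
WM = 1602/19 = 84.3158

WM = 84.3158


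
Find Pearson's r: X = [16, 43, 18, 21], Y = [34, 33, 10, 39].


Mean X = 24.5000, Mean Y = 29.0000
SD X = 10.828204, SD Y = 11.202678
Cov = 30.000000
r = 30.000000/(10.828204*11.202678) = 0.2473

r = 0.2473


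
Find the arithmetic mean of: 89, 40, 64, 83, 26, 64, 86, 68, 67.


Sum = 89 + 40 + 64 + 83 + 26 + 64 + 86 + 68 + 67 = 587
n = 9
Mean = 587/9 = 65.2222

Mean = 65.2222


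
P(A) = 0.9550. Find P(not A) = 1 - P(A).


P(not A) = 1 - 0.9550 = 0.0450

P(not A) = 0.0450


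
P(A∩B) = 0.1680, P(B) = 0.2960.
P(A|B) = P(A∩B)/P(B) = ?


P(A|B) = 0.1680/0.2960 = 0.5676

P(A|B) = 0.5676


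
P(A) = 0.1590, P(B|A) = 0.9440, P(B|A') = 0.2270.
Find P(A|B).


P(B) = P(B|A)*P(A) + P(B|A')*P(A')
= 0.9440*0.1590 + 0.2270*0.8410
= 0.150096 + 0.190907 = 0.341003
P(A|B) = 0.150096/0.341003 = 0.4402

P(A|B) = 0.4402


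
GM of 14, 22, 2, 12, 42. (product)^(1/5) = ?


Product = 14 × 22 × 2 × 12 × 42 = 310464
GM = 310464^(1/5) = 12.5430

GM = 12.5430


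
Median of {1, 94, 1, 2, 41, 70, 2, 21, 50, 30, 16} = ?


Sorted: 1, 1, 2, 2, 16, 21, 30, 41, 50, 70, 94
n = 11 (odd)
Middle value = 21

Median = 21


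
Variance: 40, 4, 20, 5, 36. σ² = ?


Mean = 21.0000
Squared deviations: 361.0000, 289.0000, 1.0000, 256.0000, 225.0000
Sum = 1132.0000
Variance = 1132.0000/5 = 226.4000

Variance = 226.4000


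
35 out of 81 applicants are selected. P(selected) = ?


P = 35/81 = 0.4321

P = 0.4321


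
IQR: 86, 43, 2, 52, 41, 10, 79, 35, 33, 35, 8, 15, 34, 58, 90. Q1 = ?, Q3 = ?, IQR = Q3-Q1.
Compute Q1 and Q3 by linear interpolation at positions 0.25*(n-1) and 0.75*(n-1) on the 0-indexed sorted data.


Sorted: 2, 8, 10, 15, 33, 34, 35, 35, 41, 43, 52, 58, 79, 86, 90
Q1 (25th %ile) = 24.0000
Q3 (75th %ile) = 55.0000
IQR = 55.0000 - 24.0000 = 31.0000

IQR = 31.0000


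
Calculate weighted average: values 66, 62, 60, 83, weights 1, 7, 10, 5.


Numerator = 66*1 + 62*7 + 60*10 + 83*5 = 1515
Denominator = 1 + 7 + 10 + 5 = 23
WM = 1515/23 = 65.8696

WM = 65.8696


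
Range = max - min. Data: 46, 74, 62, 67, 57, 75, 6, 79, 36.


Max = 79, Min = 6
Range = 79 - 6 = 73

Range = 73


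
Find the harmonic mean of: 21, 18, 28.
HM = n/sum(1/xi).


Sum of reciprocals = 1/21 + 1/18 + 1/28 = 0.138889
HM = 3/0.138889 = 21.6000

HM = 21.6000


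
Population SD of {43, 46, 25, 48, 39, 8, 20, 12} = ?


Mean = 30.1250
Variance = 220.3594
SD = sqrt(220.3594) = 14.8445

SD = 14.8445


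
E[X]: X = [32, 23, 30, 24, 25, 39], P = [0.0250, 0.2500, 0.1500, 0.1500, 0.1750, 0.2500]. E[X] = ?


E[X] = 32*0.0250 + 23*0.2500 + 30*0.1500 + 24*0.1500 + 25*0.1750 + 39*0.2500
= 0.8000 + 5.7500 + 4.5000 + 3.6000 + 4.3750 + 9.7500
= 28.7750

E[X] = 28.7750


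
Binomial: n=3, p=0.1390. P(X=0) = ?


C(3,0) = 1
p^0 = 1.000000
(1-p)^3 = 0.638277
P = 1 * 1.000000 * 0.638277 = 0.6383

P(X=0) = 0.6383


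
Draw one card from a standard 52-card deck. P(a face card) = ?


12 face cards in 52 cards
P = 12/52 = 0.2308

P = 0.2308


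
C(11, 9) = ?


C(11,9) = 11!/(9! × 2!)
= 39916800/(362880 × 2)
= 55

C(11,9) = 55


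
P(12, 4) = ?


P(12,4) = 12!/8!
= 479001600/40320
= 11880

P(12,4) = 11880


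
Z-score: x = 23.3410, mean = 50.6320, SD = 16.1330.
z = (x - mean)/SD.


z = (23.3410 - 50.6320)/16.1330
= -27.2910/16.1330
= -1.6916

z = -1.6916


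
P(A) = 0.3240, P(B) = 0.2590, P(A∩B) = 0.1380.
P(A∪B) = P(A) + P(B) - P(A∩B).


P(A∪B) = 0.3240 + 0.2590 - 0.1380
= 0.5830 - 0.1380
= 0.4450

P(A∪B) = 0.4450


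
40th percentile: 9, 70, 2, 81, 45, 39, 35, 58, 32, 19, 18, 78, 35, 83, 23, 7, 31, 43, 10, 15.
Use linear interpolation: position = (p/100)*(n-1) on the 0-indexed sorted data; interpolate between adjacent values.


Sorted: 2, 7, 9, 10, 15, 18, 19, 23, 31, 32, 35, 35, 39, 43, 45, 58, 70, 78, 81, 83
n = 20
Index = 40/100 * 19 = 7.6000
Lower = data[7] = 23, Upper = data[8] = 31
P40 = 23 + 0.6000*(8) = 27.8000

P40 = 27.8000


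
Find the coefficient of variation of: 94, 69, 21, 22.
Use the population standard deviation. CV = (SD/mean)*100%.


Mean = 51.5000
SD = 31.2770
CV = (31.2770/51.5000)*100 = 60.7320%

CV = 60.7320%


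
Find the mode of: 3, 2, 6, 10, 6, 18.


Frequencies: 2:1, 3:1, 6:2, 10:1, 18:1
Max frequency = 2
Mode = 6

Mode = 6


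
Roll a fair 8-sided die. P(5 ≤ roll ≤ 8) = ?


Favorable outcomes (5 ≤ roll ≤ 8): 4
Total outcomes = 8
P = 4/8 = 0.5000

P = 0.5000


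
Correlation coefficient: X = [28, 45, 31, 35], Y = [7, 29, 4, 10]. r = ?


Mean X = 34.7500, Mean Y = 12.5000
SD X = 6.417749, SD Y = 9.759611
Cov = 59.375000
r = 59.375000/(6.417749*9.759611) = 0.9480

r = 0.9480


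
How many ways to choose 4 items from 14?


C(14,4) = 14!/(4! × 10!)
= 87178291200/(24 × 3628800)
= 1001

C(14,4) = 1001


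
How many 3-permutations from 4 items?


P(4,3) = 4!/1!
= 24/1
= 24

P(4,3) = 24


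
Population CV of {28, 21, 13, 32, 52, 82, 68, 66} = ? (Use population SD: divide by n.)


Mean = 45.2500
SD = 23.5730
CV = (23.5730/45.2500)*100 = 52.0951%

CV = 52.0951%


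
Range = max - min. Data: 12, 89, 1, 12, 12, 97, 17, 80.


Max = 97, Min = 1
Range = 97 - 1 = 96

Range = 96


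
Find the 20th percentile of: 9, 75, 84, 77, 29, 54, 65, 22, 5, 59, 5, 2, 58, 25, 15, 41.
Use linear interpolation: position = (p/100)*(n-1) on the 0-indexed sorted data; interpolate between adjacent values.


Sorted: 2, 5, 5, 9, 15, 22, 25, 29, 41, 54, 58, 59, 65, 75, 77, 84
n = 16
Index = 20/100 * 15 = 3.0000
Lower = data[3] = 9, Upper = data[4] = 15
P20 = 9 + 0*(6) = 9.0000

P20 = 9.0000


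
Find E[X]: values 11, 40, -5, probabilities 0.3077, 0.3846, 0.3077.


E[X] = 11*0.3077 + 40*0.3846 - 5*0.3077
= 3.3847 + 15.3840 - 1.5385
= 17.2302

E[X] = 17.2302


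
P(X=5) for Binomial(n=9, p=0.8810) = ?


C(9,5) = 126
p^5 = 0.530737
(1-p)^4 = 0.000201
P = 126 * 0.530737 * 0.000201 = 0.0134

P(X=5) = 0.0134


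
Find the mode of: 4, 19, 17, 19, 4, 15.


Frequencies: 4:2, 15:1, 17:1, 19:2
Max frequency = 2
Mode = 4, 19

Mode = 4, 19


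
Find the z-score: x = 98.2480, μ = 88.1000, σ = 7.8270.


z = (98.2480 - 88.1000)/7.8270
= 10.1480/7.8270
= 1.2965

z = 1.2965


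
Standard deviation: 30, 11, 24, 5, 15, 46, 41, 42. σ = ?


Mean = 26.7500
Variance = 210.4375
SD = sqrt(210.4375) = 14.5065

SD = 14.5065


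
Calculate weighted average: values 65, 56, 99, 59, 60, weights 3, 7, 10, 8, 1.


Numerator = 65*3 + 56*7 + 99*10 + 59*8 + 60*1 = 2109
Denominator = 3 + 7 + 10 + 8 + 1 = 29
WM = 2109/29 = 72.7241

WM = 72.7241


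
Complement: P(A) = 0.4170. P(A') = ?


P(not A) = 1 - 0.4170 = 0.5830

P(not A) = 0.5830


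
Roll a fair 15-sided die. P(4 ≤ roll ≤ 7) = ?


Favorable outcomes (4 ≤ roll ≤ 7): 4
Total outcomes = 15
P = 4/15 = 0.2667

P = 0.2667


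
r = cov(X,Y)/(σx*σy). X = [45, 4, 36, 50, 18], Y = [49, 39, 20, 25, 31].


Mean X = 30.6000, Mean Y = 32.8000
SD X = 17.200000, SD Y = 10.283968
Cov = -25.880000
r = -25.880000/(17.200000*10.283968) = -0.1463

r = -0.1463


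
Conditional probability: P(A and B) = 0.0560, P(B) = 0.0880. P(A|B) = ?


P(A|B) = 0.0560/0.0880 = 0.6364

P(A|B) = 0.6364


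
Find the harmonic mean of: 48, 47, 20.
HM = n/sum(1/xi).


Sum of reciprocals = 1/48 + 1/47 + 1/20 = 0.092110
HM = 3/0.092110 = 32.5698

HM = 32.5698


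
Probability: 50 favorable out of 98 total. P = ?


P = 50/98 = 0.5102

P = 0.5102


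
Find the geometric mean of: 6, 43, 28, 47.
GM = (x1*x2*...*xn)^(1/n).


Product = 6 × 43 × 28 × 47 = 339528
GM = 339528^(1/4) = 24.1390

GM = 24.1390


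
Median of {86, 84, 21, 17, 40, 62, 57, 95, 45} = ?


Sorted: 17, 21, 40, 45, 57, 62, 84, 86, 95
n = 9 (odd)
Middle value = 57

Median = 57


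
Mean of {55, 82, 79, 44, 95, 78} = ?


Sum = 55 + 82 + 79 + 44 + 95 + 78 = 433
n = 6
Mean = 433/6 = 72.1667

Mean = 72.1667


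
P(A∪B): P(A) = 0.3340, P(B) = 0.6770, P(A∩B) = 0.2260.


P(A∪B) = 0.3340 + 0.6770 - 0.2260
= 1.0110 - 0.2260
= 0.7850

P(A∪B) = 0.7850


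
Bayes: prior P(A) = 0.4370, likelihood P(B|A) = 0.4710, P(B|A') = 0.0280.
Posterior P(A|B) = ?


P(B) = P(B|A)*P(A) + P(B|A')*P(A')
= 0.4710*0.4370 + 0.0280*0.5630
= 0.205827 + 0.015764 = 0.221591
P(A|B) = 0.205827/0.221591 = 0.9289

P(A|B) = 0.9289


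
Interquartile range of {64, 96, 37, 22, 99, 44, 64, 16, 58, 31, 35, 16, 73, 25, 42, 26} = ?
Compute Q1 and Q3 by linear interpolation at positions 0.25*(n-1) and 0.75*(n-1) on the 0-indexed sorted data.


Sorted: 16, 16, 22, 25, 26, 31, 35, 37, 42, 44, 58, 64, 64, 73, 96, 99
Q1 (25th %ile) = 25.7500
Q3 (75th %ile) = 64.0000
IQR = 64.0000 - 25.7500 = 38.2500

IQR = 38.2500


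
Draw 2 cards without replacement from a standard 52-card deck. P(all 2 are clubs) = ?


P(all clubs) = (13/52) × (12/51)
= 0.0588

P = 0.0588


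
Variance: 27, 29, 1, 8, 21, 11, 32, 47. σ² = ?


Mean = 22.0000
Squared deviations: 25.0000, 49.0000, 441.0000, 196.0000, 1.0000, 121.0000, 100.0000, 625.0000
Sum = 1558.0000
Variance = 1558.0000/8 = 194.7500

Variance = 194.7500


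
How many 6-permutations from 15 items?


P(15,6) = 15!/9!
= 1307674368000/362880
= 3603600

P(15,6) = 3603600


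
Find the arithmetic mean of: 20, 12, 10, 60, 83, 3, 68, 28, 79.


Sum = 20 + 12 + 10 + 60 + 83 + 3 + 68 + 28 + 79 = 363
n = 9
Mean = 363/9 = 40.3333

Mean = 40.3333


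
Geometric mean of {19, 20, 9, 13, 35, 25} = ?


Product = 19 × 20 × 9 × 13 × 35 × 25 = 38902500
GM = 38902500^(1/6) = 18.4076

GM = 18.4076


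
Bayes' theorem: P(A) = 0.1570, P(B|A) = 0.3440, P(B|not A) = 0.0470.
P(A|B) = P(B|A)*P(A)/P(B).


P(B) = P(B|A)*P(A) + P(B|A')*P(A')
= 0.3440*0.1570 + 0.0470*0.8430
= 0.054008 + 0.039621 = 0.093629
P(A|B) = 0.054008/0.093629 = 0.5768

P(A|B) = 0.5768


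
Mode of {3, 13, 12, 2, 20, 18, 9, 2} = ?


Frequencies: 2:2, 3:1, 9:1, 12:1, 13:1, 18:1, 20:1
Max frequency = 2
Mode = 2

Mode = 2


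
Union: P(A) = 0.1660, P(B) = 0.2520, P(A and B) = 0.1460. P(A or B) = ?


P(A∪B) = 0.1660 + 0.2520 - 0.1460
= 0.4180 - 0.1460
= 0.2720

P(A∪B) = 0.2720


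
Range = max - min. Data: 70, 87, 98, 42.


Max = 98, Min = 42
Range = 98 - 42 = 56

Range = 56


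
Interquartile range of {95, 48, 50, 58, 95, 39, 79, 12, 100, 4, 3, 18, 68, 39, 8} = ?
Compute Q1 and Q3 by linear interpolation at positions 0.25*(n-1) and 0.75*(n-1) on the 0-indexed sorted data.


Sorted: 3, 4, 8, 12, 18, 39, 39, 48, 50, 58, 68, 79, 95, 95, 100
Q1 (25th %ile) = 15.0000
Q3 (75th %ile) = 73.5000
IQR = 73.5000 - 15.0000 = 58.5000

IQR = 58.5000


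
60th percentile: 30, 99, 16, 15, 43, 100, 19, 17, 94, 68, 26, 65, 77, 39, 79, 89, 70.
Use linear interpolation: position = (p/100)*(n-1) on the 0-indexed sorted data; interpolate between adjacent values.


Sorted: 15, 16, 17, 19, 26, 30, 39, 43, 65, 68, 70, 77, 79, 89, 94, 99, 100
n = 17
Index = 60/100 * 16 = 9.6000
Lower = data[9] = 68, Upper = data[10] = 70
P60 = 68 + 0.6000*(2) = 69.2000

P60 = 69.2000


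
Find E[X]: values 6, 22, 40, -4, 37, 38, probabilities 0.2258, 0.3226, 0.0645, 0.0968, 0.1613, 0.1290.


E[X] = 6*0.2258 + 22*0.3226 + 40*0.0645 - 4*0.0968 + 37*0.1613 + 38*0.1290
= 1.3548 + 7.0972 + 2.5800 - 0.3872 + 5.9681 + 4.9020
= 21.5149

E[X] = 21.5149


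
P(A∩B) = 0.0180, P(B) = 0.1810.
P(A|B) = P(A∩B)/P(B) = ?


P(A|B) = 0.0180/0.1810 = 0.0994

P(A|B) = 0.0994


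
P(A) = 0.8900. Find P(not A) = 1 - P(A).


P(not A) = 1 - 0.8900 = 0.1100

P(not A) = 0.1100


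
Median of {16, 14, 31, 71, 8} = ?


Sorted: 8, 14, 16, 31, 71
n = 5 (odd)
Middle value = 16

Median = 16


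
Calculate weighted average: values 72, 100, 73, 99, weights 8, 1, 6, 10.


Numerator = 72*8 + 100*1 + 73*6 + 99*10 = 2104
Denominator = 8 + 1 + 6 + 10 = 25
WM = 2104/25 = 84.1600

WM = 84.1600


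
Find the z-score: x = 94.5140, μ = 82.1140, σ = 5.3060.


z = (94.5140 - 82.1140)/5.3060
= 12.4000/5.3060
= 2.3370

z = 2.3370


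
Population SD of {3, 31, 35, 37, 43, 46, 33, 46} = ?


Mean = 34.2500
Variance = 168.6875
SD = sqrt(168.6875) = 12.9880

SD = 12.9880


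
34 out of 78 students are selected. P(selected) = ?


P = 34/78 = 0.4359

P = 0.4359


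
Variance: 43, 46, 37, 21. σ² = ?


Mean = 36.7500
Squared deviations: 39.0625, 85.5625, 0.0625, 248.0625
Sum = 372.7500
Variance = 372.7500/4 = 93.1875

Variance = 93.1875


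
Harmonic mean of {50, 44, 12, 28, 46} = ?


Sum of reciprocals = 1/50 + 1/44 + 1/12 + 1/28 + 1/46 = 0.183514
HM = 5/0.183514 = 27.2459

HM = 27.2459


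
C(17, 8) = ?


C(17,8) = 17!/(8! × 9!)
= 355687428096000/(40320 × 362880)
= 24310

C(17,8) = 24310


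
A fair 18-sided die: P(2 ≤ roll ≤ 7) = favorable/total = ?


Favorable outcomes (2 ≤ roll ≤ 7): 6
Total outcomes = 18
P = 6/18 = 0.3333

P = 0.3333


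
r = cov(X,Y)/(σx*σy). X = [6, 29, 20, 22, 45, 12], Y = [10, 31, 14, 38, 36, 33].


Mean X = 22.3333, Mean Y = 27.0000
SD X = 12.498889, SD Y = 10.893423
Cov = 78.833333
r = 78.833333/(12.498889*10.893423) = 0.5790

r = 0.5790


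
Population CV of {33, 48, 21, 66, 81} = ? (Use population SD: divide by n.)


Mean = 49.8000
SD = 21.6832
CV = (21.6832/49.8000)*100 = 43.5405%

CV = 43.5405%


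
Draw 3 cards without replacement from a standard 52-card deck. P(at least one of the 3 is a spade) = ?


P(at least one) = 1 - P(none)
P(none) = (39/52) × (38/51) × (37/50) = 0.413529
P(at least one) = 1 - 0.413529 = 0.5865

P = 0.5865


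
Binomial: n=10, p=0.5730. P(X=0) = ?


C(10,0) = 1
p^0 = 1.000000
(1-p)^10 = 0.000202
P = 1 * 1.000000 * 0.000202 = 0.0002

P(X=0) = 0.0002


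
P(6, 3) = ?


P(6,3) = 6!/3!
= 720/6
= 120

P(6,3) = 120


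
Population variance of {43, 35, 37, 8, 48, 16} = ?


Mean = 31.1667
Squared deviations: 140.0278, 14.6944, 34.0278, 536.6944, 283.3611, 230.0278
Sum = 1238.8333
Variance = 1238.8333/6 = 206.4722

Variance = 206.4722


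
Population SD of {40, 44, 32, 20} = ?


Mean = 34.0000
Variance = 84.0000
SD = sqrt(84.0000) = 9.1652

SD = 9.1652


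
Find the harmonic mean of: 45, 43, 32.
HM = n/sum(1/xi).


Sum of reciprocals = 1/45 + 1/43 + 1/32 = 0.076728
HM = 3/0.076728 = 39.0991

HM = 39.0991


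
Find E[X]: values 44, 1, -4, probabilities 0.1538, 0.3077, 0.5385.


E[X] = 44*0.1538 + 1*0.3077 - 4*0.5385
= 6.7672 + 0.3077 - 2.1540
= 4.9209

E[X] = 4.9209


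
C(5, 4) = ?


C(5,4) = 5!/(4! × 1!)
= 120/(24 × 1)
= 5

C(5,4) = 5


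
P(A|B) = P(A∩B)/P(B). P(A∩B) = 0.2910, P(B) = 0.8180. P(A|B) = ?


P(A|B) = 0.2910/0.8180 = 0.3557

P(A|B) = 0.3557


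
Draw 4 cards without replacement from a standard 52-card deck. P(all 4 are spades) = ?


P(all spades) = (13/52) × (12/51) × (11/50) × (10/49)
= 0.0026

P = 0.0026


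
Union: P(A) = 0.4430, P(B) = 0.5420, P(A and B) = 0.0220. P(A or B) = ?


P(A∪B) = 0.4430 + 0.5420 - 0.0220
= 0.9850 - 0.0220
= 0.9630

P(A∪B) = 0.9630


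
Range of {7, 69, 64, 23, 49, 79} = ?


Max = 79, Min = 7
Range = 79 - 7 = 72

Range = 72


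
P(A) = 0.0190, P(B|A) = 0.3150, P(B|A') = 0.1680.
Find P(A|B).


P(B) = P(B|A)*P(A) + P(B|A')*P(A')
= 0.3150*0.0190 + 0.1680*0.9810
= 0.005985 + 0.164808 = 0.170793
P(A|B) = 0.005985/0.170793 = 0.0350

P(A|B) = 0.0350


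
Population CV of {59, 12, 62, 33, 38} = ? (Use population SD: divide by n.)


Mean = 40.8000
SD = 18.3238
CV = (18.3238/40.8000)*100 = 44.9112%

CV = 44.9112%


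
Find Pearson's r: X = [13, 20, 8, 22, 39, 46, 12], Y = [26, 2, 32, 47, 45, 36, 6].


Mean X = 22.8571, Mean Y = 27.7143
SD X = 13.314102, SD Y = 16.446574
Cov = 102.387755
r = 102.387755/(13.314102*16.446574) = 0.4676

r = 0.4676


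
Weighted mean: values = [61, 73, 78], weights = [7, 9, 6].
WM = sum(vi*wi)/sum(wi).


Numerator = 61*7 + 73*9 + 78*6 = 1552
Denominator = 7 + 9 + 6 = 22
WM = 1552/22 = 70.5455

WM = 70.5455


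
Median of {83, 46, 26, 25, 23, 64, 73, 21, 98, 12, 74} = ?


Sorted: 12, 21, 23, 25, 26, 46, 64, 73, 74, 83, 98
n = 11 (odd)
Middle value = 46

Median = 46


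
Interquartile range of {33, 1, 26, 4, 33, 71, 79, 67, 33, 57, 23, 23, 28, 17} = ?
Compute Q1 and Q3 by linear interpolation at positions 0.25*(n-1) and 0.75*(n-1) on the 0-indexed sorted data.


Sorted: 1, 4, 17, 23, 23, 26, 28, 33, 33, 33, 57, 67, 71, 79
Q1 (25th %ile) = 23.0000
Q3 (75th %ile) = 51.0000
IQR = 51.0000 - 23.0000 = 28.0000

IQR = 28.0000


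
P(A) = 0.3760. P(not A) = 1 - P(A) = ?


P(not A) = 1 - 0.3760 = 0.6240

P(not A) = 0.6240


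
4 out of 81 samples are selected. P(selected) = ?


P = 4/81 = 0.0494

P = 0.0494


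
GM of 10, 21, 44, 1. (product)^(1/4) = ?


Product = 10 × 21 × 44 × 1 = 9240
GM = 9240^(1/4) = 9.8043

GM = 9.8043


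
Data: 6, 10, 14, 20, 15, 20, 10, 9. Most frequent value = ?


Frequencies: 6:1, 9:1, 10:2, 14:1, 15:1, 20:2
Max frequency = 2
Mode = 10, 20

Mode = 10, 20


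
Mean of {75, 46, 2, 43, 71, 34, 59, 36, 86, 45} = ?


Sum = 75 + 46 + 2 + 43 + 71 + 34 + 59 + 36 + 86 + 45 = 497
n = 10
Mean = 497/10 = 49.7000

Mean = 49.7000


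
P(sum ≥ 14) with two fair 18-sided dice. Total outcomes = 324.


Total outcomes = 18×18 = 324
Favorable (sum ≥ 14): 246
P = 246/324 = 0.7593

P = 0.7593


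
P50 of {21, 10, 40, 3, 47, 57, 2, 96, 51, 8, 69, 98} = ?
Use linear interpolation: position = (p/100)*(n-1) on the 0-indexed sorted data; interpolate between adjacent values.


Sorted: 2, 3, 8, 10, 21, 40, 47, 51, 57, 69, 96, 98
n = 12
Index = 50/100 * 11 = 5.5000
Lower = data[5] = 40, Upper = data[6] = 47
P50 = 40 + 0.5000*(7) = 43.5000

P50 = 43.5000


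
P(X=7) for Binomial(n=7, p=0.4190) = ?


C(7,7) = 1
p^7 = 0.002267
(1-p)^0 = 1.000000
P = 1 * 0.002267 * 1.000000 = 0.0023

P(X=7) = 0.0023


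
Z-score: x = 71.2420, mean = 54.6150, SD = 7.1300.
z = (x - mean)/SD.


z = (71.2420 - 54.6150)/7.1300
= 16.6270/7.1300
= 2.3320

z = 2.3320


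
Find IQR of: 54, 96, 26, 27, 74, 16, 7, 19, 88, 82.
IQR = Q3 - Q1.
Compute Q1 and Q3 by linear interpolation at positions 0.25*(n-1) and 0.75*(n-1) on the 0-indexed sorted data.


Sorted: 7, 16, 19, 26, 27, 54, 74, 82, 88, 96
Q1 (25th %ile) = 20.7500
Q3 (75th %ile) = 80.0000
IQR = 80.0000 - 20.7500 = 59.2500

IQR = 59.2500


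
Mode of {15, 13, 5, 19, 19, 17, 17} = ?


Frequencies: 5:1, 13:1, 15:1, 17:2, 19:2
Max frequency = 2
Mode = 17, 19

Mode = 17, 19


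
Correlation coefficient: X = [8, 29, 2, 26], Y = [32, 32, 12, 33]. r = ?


Mean X = 16.2500, Mean Y = 27.2500
SD X = 11.497282, SD Y = 8.814051
Cov = 73.687500
r = 73.687500/(11.497282*8.814051) = 0.7271

r = 0.7271


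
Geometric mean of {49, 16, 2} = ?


Product = 49 × 16 × 2 = 1568
GM = 1568^(1/3) = 11.6176

GM = 11.6176


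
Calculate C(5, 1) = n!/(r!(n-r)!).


C(5,1) = 5!/(1! × 4!)
= 120/(1 × 24)
= 5

C(5,1) = 5


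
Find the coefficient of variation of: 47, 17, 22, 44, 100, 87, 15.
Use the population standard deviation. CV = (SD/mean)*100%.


Mean = 47.4286
SD = 31.5452
CV = (31.5452/47.4286)*100 = 66.5110%

CV = 66.5110%


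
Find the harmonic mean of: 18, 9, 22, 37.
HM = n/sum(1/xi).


Sum of reciprocals = 1/18 + 1/9 + 1/22 + 1/37 = 0.239148
HM = 4/0.239148 = 16.7260

HM = 16.7260


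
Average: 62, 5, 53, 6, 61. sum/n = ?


Sum = 62 + 5 + 53 + 6 + 61 = 187
n = 5
Mean = 187/5 = 37.4000

Mean = 37.4000


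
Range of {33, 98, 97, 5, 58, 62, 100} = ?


Max = 100, Min = 5
Range = 100 - 5 = 95

Range = 95


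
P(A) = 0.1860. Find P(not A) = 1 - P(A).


P(not A) = 1 - 0.1860 = 0.8140

P(not A) = 0.8140


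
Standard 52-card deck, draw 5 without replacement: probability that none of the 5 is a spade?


P(no spades) = (39/52) × (38/51) × (37/50) × (36/49) × (35/48)
= 0.2215

P = 0.2215


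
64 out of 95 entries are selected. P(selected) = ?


P = 64/95 = 0.6737

P = 0.6737


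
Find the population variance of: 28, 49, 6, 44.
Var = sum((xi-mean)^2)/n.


Mean = 31.7500
Squared deviations: 14.0625, 297.5625, 663.0625, 150.0625
Sum = 1124.7500
Variance = 1124.7500/4 = 281.1875

Variance = 281.1875


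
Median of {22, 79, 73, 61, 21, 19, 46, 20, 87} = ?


Sorted: 19, 20, 21, 22, 46, 61, 73, 79, 87
n = 9 (odd)
Middle value = 46

Median = 46


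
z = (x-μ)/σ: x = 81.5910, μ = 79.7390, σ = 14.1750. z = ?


z = (81.5910 - 79.7390)/14.1750
= 1.8520/14.1750
= 0.1307

z = 0.1307


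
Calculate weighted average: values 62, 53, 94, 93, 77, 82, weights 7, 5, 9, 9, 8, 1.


Numerator = 62*7 + 53*5 + 94*9 + 93*9 + 77*8 + 82*1 = 3080
Denominator = 7 + 5 + 9 + 9 + 8 + 1 = 39
WM = 3080/39 = 78.9744

WM = 78.9744


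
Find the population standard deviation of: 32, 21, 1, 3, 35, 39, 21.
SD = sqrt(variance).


Mean = 21.7143
Variance = 194.4898
SD = sqrt(194.4898) = 13.9460

SD = 13.9460


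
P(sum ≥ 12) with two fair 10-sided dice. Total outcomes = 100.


Total outcomes = 10×10 = 100
Favorable (sum ≥ 12): 45
P = 45/100 = 0.4500

P = 0.4500


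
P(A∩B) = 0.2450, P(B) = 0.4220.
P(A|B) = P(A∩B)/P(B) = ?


P(A|B) = 0.2450/0.4220 = 0.5806

P(A|B) = 0.5806


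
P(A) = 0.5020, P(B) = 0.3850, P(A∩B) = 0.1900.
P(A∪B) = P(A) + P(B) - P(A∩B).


P(A∪B) = 0.5020 + 0.3850 - 0.1900
= 0.8870 - 0.1900
= 0.6970

P(A∪B) = 0.6970


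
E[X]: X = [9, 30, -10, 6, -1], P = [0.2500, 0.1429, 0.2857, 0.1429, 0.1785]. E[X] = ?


E[X] = 9*0.2500 + 30*0.1429 - 10*0.2857 + 6*0.1429 - 1*0.1785
= 2.2500 + 4.2870 - 2.8570 + 0.8574 - 0.1785
= 4.3589

E[X] = 4.3589


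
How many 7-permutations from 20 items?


P(20,7) = 20!/13!
= 2432902008176640000/6227020800
= 390700800

P(20,7) = 390700800


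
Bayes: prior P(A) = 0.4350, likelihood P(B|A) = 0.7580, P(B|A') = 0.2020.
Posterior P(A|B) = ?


P(B) = P(B|A)*P(A) + P(B|A')*P(A')
= 0.7580*0.4350 + 0.2020*0.5650
= 0.329730 + 0.114130 = 0.443860
P(A|B) = 0.329730/0.443860 = 0.7429

P(A|B) = 0.7429


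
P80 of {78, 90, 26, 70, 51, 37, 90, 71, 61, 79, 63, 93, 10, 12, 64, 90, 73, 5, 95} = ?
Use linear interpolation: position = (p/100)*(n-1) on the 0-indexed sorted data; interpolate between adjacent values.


Sorted: 5, 10, 12, 26, 37, 51, 61, 63, 64, 70, 71, 73, 78, 79, 90, 90, 90, 93, 95
n = 19
Index = 80/100 * 18 = 14.4000
Lower = data[14] = 90, Upper = data[15] = 90
P80 = 90 + 0.4000*(0) = 90.0000

P80 = 90.0000


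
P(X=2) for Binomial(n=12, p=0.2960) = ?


C(12,2) = 66
p^2 = 0.087616
(1-p)^10 = 0.029904
P = 66 * 0.087616 * 0.029904 = 0.1729

P(X=2) = 0.1729


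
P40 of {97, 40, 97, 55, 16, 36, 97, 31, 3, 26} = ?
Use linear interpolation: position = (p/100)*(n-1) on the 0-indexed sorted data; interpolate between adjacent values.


Sorted: 3, 16, 26, 31, 36, 40, 55, 97, 97, 97
n = 10
Index = 40/100 * 9 = 3.6000
Lower = data[3] = 31, Upper = data[4] = 36
P40 = 31 + 0.6000*(5) = 34.0000

P40 = 34.0000


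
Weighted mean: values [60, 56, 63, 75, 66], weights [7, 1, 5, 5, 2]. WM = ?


Numerator = 60*7 + 56*1 + 63*5 + 75*5 + 66*2 = 1298
Denominator = 7 + 1 + 5 + 5 + 2 = 20
WM = 1298/20 = 64.9000

WM = 64.9000


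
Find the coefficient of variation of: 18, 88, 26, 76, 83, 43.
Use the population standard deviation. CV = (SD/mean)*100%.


Mean = 55.6667
SD = 27.8847
CV = (27.8847/55.6667)*100 = 50.0922%

CV = 50.0922%


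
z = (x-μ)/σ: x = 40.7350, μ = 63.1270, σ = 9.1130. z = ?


z = (40.7350 - 63.1270)/9.1130
= -22.3920/9.1130
= -2.4571

z = -2.4571


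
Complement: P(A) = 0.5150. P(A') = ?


P(not A) = 1 - 0.5150 = 0.4850

P(not A) = 0.4850


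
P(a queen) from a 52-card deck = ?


4 queens in 52 cards
P = 4/52 = 0.0769

P = 0.0769


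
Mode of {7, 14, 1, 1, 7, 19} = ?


Frequencies: 1:2, 7:2, 14:1, 19:1
Max frequency = 2
Mode = 1, 7

Mode = 1, 7


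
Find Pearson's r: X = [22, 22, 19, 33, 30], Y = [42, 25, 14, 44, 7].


Mean X = 25.2000, Mean Y = 26.4000
SD X = 5.344156, SD Y = 14.732277
Cov = 15.120000
r = 15.120000/(5.344156*14.732277) = 0.1920

r = 0.1920


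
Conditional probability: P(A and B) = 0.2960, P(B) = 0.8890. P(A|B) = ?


P(A|B) = 0.2960/0.8890 = 0.3330

P(A|B) = 0.3330


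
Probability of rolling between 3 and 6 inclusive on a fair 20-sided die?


Favorable outcomes (3 ≤ roll ≤ 6): 4
Total outcomes = 20
P = 4/20 = 0.2000

P = 0.2000


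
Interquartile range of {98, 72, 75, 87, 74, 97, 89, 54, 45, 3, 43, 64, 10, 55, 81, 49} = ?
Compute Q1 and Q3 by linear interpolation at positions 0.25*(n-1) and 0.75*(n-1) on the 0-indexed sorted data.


Sorted: 3, 10, 43, 45, 49, 54, 55, 64, 72, 74, 75, 81, 87, 89, 97, 98
Q1 (25th %ile) = 48.0000
Q3 (75th %ile) = 82.5000
IQR = 82.5000 - 48.0000 = 34.5000

IQR = 34.5000


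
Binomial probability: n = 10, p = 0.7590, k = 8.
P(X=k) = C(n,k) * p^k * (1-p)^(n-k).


C(10,8) = 45
p^8 = 0.110137
(1-p)^2 = 0.058081
P = 45 * 0.110137 * 0.058081 = 0.2879

P(X=8) = 0.2879


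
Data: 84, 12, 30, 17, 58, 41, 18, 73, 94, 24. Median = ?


Sorted: 12, 17, 18, 24, 30, 41, 58, 73, 84, 94
n = 10 (even)
Middle values: 30 and 41
Median = (30+41)/2 = 35.5000

Median = 35.5000


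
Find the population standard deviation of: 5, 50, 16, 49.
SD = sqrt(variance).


Mean = 30.0000
Variance = 395.5000
SD = sqrt(395.5000) = 19.8872

SD = 19.8872


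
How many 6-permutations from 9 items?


P(9,6) = 9!/3!
= 362880/6
= 60480

P(9,6) = 60480


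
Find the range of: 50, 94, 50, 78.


Max = 94, Min = 50
Range = 94 - 50 = 44

Range = 44


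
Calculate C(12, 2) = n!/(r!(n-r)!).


C(12,2) = 12!/(2! × 10!)
= 479001600/(2 × 3628800)
= 66

C(12,2) = 66


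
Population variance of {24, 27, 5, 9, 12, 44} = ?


Mean = 20.1667
Squared deviations: 14.6944, 46.6944, 230.0278, 124.6944, 66.6944, 568.0278
Sum = 1050.8333
Variance = 1050.8333/6 = 175.1389

Variance = 175.1389


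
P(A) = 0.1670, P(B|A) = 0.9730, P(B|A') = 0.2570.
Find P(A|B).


P(B) = P(B|A)*P(A) + P(B|A')*P(A')
= 0.9730*0.1670 + 0.2570*0.8330
= 0.162491 + 0.214081 = 0.376572
P(A|B) = 0.162491/0.376572 = 0.4315

P(A|B) = 0.4315


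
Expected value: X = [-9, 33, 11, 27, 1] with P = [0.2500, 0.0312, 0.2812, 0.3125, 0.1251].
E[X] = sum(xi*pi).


E[X] = -9*0.2500 + 33*0.0312 + 11*0.2812 + 27*0.3125 + 1*0.1251
= -2.2500 + 1.0296 + 3.0932 + 8.4375 + 0.1251
= 10.4354

E[X] = 10.4354


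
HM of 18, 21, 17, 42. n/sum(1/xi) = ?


Sum of reciprocals = 1/18 + 1/21 + 1/17 + 1/42 = 0.185808
HM = 4/0.185808 = 21.5276

HM = 21.5276


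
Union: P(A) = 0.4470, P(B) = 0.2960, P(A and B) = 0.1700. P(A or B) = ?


P(A∪B) = 0.4470 + 0.2960 - 0.1700
= 0.7430 - 0.1700
= 0.5730

P(A∪B) = 0.5730


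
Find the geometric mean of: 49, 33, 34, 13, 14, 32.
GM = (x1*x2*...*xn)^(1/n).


Product = 49 × 33 × 34 × 13 × 14 × 32 = 320191872
GM = 320191872^(1/6) = 26.1558

GM = 26.1558


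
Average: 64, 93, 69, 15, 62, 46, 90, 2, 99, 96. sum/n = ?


Sum = 64 + 93 + 69 + 15 + 62 + 46 + 90 + 2 + 99 + 96 = 636
n = 10
Mean = 636/10 = 63.6000

Mean = 63.6000


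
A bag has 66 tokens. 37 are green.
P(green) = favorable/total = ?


P = 37/66 = 0.5606

P = 0.5606


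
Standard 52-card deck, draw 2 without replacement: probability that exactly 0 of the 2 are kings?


Hypergeometric: P(X=0) = C(4,0)·C(48,2) / C(52,2)
= 1 × 1128 / 1326
= 1128/1326 = 0.8507

P = 0.8507


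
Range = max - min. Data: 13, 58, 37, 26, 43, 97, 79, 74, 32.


Max = 97, Min = 13
Range = 97 - 13 = 84

Range = 84


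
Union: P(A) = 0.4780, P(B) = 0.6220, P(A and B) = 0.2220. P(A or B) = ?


P(A∪B) = 0.4780 + 0.6220 - 0.2220
= 1.1000 - 0.2220
= 0.8780

P(A∪B) = 0.8780


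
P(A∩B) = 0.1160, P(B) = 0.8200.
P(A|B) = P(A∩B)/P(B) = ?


P(A|B) = 0.1160/0.8200 = 0.1415

P(A|B) = 0.1415


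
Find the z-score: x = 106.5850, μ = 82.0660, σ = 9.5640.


z = (106.5850 - 82.0660)/9.5640
= 24.5190/9.5640
= 2.5637

z = 2.5637


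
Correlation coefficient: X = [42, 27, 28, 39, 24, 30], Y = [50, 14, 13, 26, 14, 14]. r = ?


Mean X = 31.6667, Mean Y = 21.8333
SD X = 6.548961, SD Y = 13.371819
Cov = 77.277778
r = 77.277778/(6.548961*13.371819) = 0.8825

r = 0.8825


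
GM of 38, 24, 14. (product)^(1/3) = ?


Product = 38 × 24 × 14 = 12768
GM = 12768^(1/3) = 23.3726

GM = 23.3726


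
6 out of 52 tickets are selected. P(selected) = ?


P = 6/52 = 0.1154

P = 0.1154


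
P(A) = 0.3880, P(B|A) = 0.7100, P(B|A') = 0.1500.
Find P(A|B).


P(B) = P(B|A)*P(A) + P(B|A')*P(A')
= 0.7100*0.3880 + 0.1500*0.6120
= 0.275480 + 0.091800 = 0.367280
P(A|B) = 0.275480/0.367280 = 0.7501

P(A|B) = 0.7501


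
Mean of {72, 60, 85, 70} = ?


Sum = 72 + 60 + 85 + 70 = 287
n = 4
Mean = 287/4 = 71.7500

Mean = 71.7500


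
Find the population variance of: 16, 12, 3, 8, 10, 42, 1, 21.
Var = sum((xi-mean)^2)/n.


Mean = 14.1250
Squared deviations: 3.5156, 4.5156, 123.7656, 37.5156, 17.0156, 777.0156, 172.2656, 47.2656
Sum = 1182.8750
Variance = 1182.8750/8 = 147.8594

Variance = 147.8594


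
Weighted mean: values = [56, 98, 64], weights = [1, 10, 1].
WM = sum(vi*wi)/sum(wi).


Numerator = 56*1 + 98*10 + 64*1 = 1100
Denominator = 1 + 10 + 1 = 12
WM = 1100/12 = 91.6667

WM = 91.6667


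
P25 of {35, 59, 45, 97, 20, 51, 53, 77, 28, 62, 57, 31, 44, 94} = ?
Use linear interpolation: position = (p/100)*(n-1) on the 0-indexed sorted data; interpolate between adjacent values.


Sorted: 20, 28, 31, 35, 44, 45, 51, 53, 57, 59, 62, 77, 94, 97
n = 14
Index = 25/100 * 13 = 3.2500
Lower = data[3] = 35, Upper = data[4] = 44
P25 = 35 + 0.2500*(9) = 37.2500

P25 = 37.2500


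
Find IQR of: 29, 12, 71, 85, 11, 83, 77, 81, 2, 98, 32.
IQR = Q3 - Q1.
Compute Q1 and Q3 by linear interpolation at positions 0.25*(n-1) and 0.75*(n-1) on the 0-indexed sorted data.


Sorted: 2, 11, 12, 29, 32, 71, 77, 81, 83, 85, 98
Q1 (25th %ile) = 20.5000
Q3 (75th %ile) = 82.0000
IQR = 82.0000 - 20.5000 = 61.5000

IQR = 61.5000


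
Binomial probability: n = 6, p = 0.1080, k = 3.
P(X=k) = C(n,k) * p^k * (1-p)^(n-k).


C(6,3) = 20
p^3 = 0.001260
(1-p)^3 = 0.709732
P = 20 * 0.001260 * 0.709732 = 0.0179

P(X=3) = 0.0179


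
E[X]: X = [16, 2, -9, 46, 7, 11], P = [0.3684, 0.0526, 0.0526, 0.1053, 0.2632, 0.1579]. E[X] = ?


E[X] = 16*0.3684 + 2*0.0526 - 9*0.0526 + 46*0.1053 + 7*0.2632 + 11*0.1579
= 5.8944 + 0.1052 - 0.4734 + 4.8438 + 1.8424 + 1.7369
= 13.9493

E[X] = 13.9493


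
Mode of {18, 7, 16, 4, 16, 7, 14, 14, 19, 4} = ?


Frequencies: 4:2, 7:2, 14:2, 16:2, 18:1, 19:1
Max frequency = 2
Mode = 4, 7, 14, 16

Mode = 4, 7, 14, 16


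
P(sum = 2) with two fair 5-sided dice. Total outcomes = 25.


Total outcomes = 5×5 = 25
Favorable (sum = 2): 1
P = 1/25 = 0.0400

P = 0.0400


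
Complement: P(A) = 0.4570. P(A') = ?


P(not A) = 1 - 0.4570 = 0.5430

P(not A) = 0.5430


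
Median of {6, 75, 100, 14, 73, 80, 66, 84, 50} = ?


Sorted: 6, 14, 50, 66, 73, 75, 80, 84, 100
n = 9 (odd)
Middle value = 73

Median = 73


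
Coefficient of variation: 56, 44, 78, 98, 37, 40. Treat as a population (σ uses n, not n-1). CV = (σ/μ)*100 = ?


Mean = 58.8333
SD = 22.2142
CV = (22.2142/58.8333)*100 = 37.7579%

CV = 37.7579%


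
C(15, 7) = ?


C(15,7) = 15!/(7! × 8!)
= 1307674368000/(5040 × 40320)
= 6435

C(15,7) = 6435


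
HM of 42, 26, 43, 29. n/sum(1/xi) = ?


Sum of reciprocals = 1/42 + 1/26 + 1/43 + 1/29 = 0.120010
HM = 4/0.120010 = 33.3307

HM = 33.3307


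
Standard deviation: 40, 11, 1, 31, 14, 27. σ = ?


Mean = 20.6667
Variance = 174.2222
SD = sqrt(174.2222) = 13.1993

SD = 13.1993


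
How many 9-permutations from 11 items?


P(11,9) = 11!/2!
= 39916800/2
= 19958400

P(11,9) = 19958400


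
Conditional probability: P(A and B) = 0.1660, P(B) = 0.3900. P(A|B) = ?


P(A|B) = 0.1660/0.3900 = 0.4256

P(A|B) = 0.4256


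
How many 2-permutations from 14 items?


P(14,2) = 14!/12!
= 87178291200/479001600
= 182

P(14,2) = 182


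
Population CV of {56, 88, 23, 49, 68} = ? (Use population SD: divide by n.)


Mean = 56.8000
SD = 21.4607
CV = (21.4607/56.8000)*100 = 37.7829%

CV = 37.7829%


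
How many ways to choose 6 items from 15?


C(15,6) = 15!/(6! × 9!)
= 1307674368000/(720 × 362880)
= 5005

C(15,6) = 5005
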